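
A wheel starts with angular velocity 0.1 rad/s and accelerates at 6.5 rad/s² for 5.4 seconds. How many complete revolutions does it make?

θ = ω₀t + ½αt² = 0.1×5.4 + ½×6.5×5.4² = 95.31 rad
Total revolutions = θ/(2π) = 95.31/(2π) = 15.17
Complete revolutions = ⌊15.17⌋ = 15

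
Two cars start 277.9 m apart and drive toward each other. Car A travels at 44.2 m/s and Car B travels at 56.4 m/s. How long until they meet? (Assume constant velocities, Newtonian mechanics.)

Combined speed: v_combined = 44.2 + 56.4 = 100.6 m/s
Time to meet: t = d/v_combined = 277.9/100.6 = 2.76 s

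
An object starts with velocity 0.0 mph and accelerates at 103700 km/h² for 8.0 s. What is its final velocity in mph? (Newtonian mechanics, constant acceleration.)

v₀ = 0.0 mph × 0.44704 = 0.0 m/s
a = 103700 km/h² × 7.716049382716049e-05 = 8.00154 m/s²
v = v₀ + a × t = 0.0 + 8.00154 × 8.0 = 64.0123 m/s
v = 64.0123 m/s / 0.44704 = 143.2 mph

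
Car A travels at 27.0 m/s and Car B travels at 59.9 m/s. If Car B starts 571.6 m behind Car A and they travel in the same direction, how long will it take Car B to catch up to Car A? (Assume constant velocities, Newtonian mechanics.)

Relative speed: v_rel = 59.9 - 27.0 = 32.9 m/s
Time to catch: t = d₀/v_rel = 571.6/32.9 = 17.37 s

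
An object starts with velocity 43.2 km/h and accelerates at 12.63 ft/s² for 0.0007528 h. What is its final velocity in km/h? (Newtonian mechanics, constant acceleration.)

v₀ = 43.2 km/h × 0.2777777777777778 = 12.0 m/s
a = 12.63 ft/s² × 0.3048 = 3.84962 m/s²
t = 0.0007528 h × 3600.0 = 2.71008 s
v = v₀ + a × t = 12.0 + 3.84962 × 2.71008 = 22.4328 m/s
v = 22.4328 m/s / 0.2777777777777778 = 80.76 km/h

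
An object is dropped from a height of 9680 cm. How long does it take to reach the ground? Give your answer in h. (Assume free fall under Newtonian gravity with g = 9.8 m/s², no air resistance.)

h = 9680 cm × 0.01 = 96.8 m
t = √(2h/g) = √(2 × 96.8 / 9.8) = 4.44467 s
t = 4.44467 s / 3600.0 = 0.001235 h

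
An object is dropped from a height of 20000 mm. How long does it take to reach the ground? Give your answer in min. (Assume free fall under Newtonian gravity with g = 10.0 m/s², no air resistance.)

h = 20000 mm × 0.001 = 20.0 m
t = √(2h/g) = √(2 × 20.0 / 10.0) = 2.0 s
t = 2.0 s / 60.0 = 0.03333 min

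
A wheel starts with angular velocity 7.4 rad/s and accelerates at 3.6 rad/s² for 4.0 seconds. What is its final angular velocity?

ω = ω₀ + αt = 7.4 + 3.6 × 4.0 = 21.8 rad/s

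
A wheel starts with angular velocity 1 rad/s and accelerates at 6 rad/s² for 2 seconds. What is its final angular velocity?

ω = ω₀ + αt = 1 + 6 × 2 = 13 rad/s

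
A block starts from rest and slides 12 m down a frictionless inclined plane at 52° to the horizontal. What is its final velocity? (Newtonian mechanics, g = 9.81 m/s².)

a = g sin(θ) = 9.81 × sin(52°) = 7.7304 m/s²
v = √(2ad) = √(2 × 7.7304 × 12) = 13.62 m/s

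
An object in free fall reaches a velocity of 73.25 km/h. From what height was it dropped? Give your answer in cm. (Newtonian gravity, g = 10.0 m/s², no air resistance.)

v = 73.25 km/h × 0.2777777777777778 = 20.3472 m/s
h = v² / (2g) = 20.3472² / (2 × 10.0) = 20.7004 m
h = 20.7004 m / 0.01 = 2070 cm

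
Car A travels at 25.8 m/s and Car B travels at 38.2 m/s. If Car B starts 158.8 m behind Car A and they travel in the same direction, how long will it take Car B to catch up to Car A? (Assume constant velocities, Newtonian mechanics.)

Relative speed: v_rel = 38.2 - 25.8 = 12.4 m/s
Time to catch: t = d₀/v_rel = 158.8/12.4 = 12.81 s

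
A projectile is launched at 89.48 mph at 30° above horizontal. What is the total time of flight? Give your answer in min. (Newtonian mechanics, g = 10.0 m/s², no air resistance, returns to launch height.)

v₀ = 89.48 mph × 0.44704 = 40.0011 m/s
T = 2 × v₀ × sin(θ) / g = 2 × 40.0011 × sin(30°) / 10.0 = 2 × 40.0011 × 0.5 / 10.0 = 4.00011 s
T = 4.00011 s / 60.0 = 0.06667 min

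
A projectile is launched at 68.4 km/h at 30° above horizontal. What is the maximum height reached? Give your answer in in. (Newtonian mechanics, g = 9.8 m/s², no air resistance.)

v₀ = 68.4 km/h × 0.2777777777777778 = 19.0 m/s
H = v₀² × sin²(θ) / (2g) = 19.0² × sin(30°)² / (2 × 9.8) = 361.0 × 0.25 / 19.6 = 4.60459 m
H = 4.60459 m / 0.0254 = 181.3 in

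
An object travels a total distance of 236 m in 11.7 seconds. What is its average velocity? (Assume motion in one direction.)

v_avg = Δd / Δt = 236 / 11.7 = 20.17 m/s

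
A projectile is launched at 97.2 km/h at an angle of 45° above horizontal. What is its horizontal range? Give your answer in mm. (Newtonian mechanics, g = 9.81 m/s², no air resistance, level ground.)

v₀ = 97.2 km/h × 0.2777777777777778 = 27.0 m/s
R = v₀² × sin(2θ) / g = 27.0² × sin(2 × 45°) / 9.81 = 729.0 × 1.0 / 9.81 = 74.3119 m
R = 74.3119 m / 0.001 = 74310 mm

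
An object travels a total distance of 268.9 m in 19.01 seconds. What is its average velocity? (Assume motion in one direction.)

v_avg = Δd / Δt = 268.9 / 19.01 = 14.15 m/s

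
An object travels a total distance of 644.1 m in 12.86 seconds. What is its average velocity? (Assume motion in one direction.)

v_avg = Δd / Δt = 644.1 / 12.86 = 50.09 m/s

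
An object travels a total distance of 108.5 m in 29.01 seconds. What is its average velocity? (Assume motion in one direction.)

v_avg = Δd / Δt = 108.5 / 29.01 = 3.74 m/s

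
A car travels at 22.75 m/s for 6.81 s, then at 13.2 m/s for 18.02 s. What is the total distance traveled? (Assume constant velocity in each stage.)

d₁ = v₁t₁ = 22.75 × 6.81 = 154.9275 m
d₂ = v₂t₂ = 13.2 × 18.02 = 237.864 m
d_total = 154.9275 + 237.864 = 392.79 m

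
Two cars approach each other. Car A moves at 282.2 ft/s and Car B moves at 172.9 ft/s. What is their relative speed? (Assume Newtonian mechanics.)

v_rel = v_A + v_B = 282.2 + 172.9 = 455.1 ft/s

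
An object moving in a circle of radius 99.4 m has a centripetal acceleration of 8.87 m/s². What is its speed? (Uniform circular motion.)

v = √(a_c × r) = √(8.87 × 99.4) = 29.69 m/s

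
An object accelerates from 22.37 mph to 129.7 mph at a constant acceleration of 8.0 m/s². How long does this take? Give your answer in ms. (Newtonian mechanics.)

v₀ = 22.37 mph × 0.44704 = 10.0003 m/s
v = 129.7 mph × 0.44704 = 57.9811 m/s
t = (v - v₀) / a = (57.9811 - 10.0003) / 8.0 = 5.9976 s
t = 5.9976 s / 0.001 = 5998 ms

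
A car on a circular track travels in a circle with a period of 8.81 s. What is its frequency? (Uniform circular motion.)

f = 1/T = 1/8.81 = 0.1135 Hz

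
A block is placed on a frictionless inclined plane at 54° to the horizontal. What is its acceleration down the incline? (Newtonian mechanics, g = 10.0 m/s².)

a = g sin(θ) = 10.0 × sin(54°) = 10.0 × 0.809 = 8.09 m/s²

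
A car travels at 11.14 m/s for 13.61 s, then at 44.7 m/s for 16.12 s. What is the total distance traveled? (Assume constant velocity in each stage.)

d₁ = v₁t₁ = 11.14 × 13.61 = 151.6154 m
d₂ = v₂t₂ = 44.7 × 16.12 = 720.564 m
d_total = 151.6154 + 720.564 = 872.18 m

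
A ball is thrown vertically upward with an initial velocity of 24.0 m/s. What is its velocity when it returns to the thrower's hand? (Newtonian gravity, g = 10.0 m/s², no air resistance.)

By conservation of energy (no air resistance), the ball returns to the throw height with the same speed as launch, but directed downward.
|v_ground| = v₀ = 24.0 m/s
v_ground = 24.0 m/s (downward)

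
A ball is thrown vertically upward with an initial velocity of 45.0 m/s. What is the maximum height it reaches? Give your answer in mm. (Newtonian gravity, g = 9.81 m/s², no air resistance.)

h_max = v₀² / (2g) = 45.0² / (2 × 9.81) = 2025.0 / 19.62 = 103.211 m
h_max = 103.211 m / 0.001 = 103200 mm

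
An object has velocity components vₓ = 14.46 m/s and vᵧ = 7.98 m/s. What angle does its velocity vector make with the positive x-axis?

θ = arctan(vᵧ/vₓ) = arctan(7.98/14.46) = 28.89°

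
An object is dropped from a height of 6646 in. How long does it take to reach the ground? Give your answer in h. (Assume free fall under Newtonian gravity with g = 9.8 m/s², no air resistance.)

h = 6646 in × 0.0254 = 168.808 m
t = √(2h/g) = √(2 × 168.808 / 9.8) = 5.86946 s
t = 5.86946 s / 3600.0 = 0.00163 h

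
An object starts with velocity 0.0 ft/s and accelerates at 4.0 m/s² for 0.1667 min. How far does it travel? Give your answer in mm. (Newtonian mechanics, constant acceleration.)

v₀ = 0.0 ft/s × 0.3048 = 0.0 m/s
t = 0.1667 min × 60.0 = 10.002 s
d = v₀ × t + ½ × a × t² = 0.0 × 10.002 + 0.5 × 4.0 × 10.002² = 200.08 m
d = 200.08 m / 0.001 = 200100 mm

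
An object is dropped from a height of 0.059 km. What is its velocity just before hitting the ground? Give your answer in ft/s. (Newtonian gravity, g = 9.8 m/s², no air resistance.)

h = 0.059 km × 1000.0 = 59.0 m
v = √(2gh) = √(2 × 9.8 × 59.0) = 34.0059 m/s
v = 34.0059 m/s / 0.3048 = 111.6 ft/s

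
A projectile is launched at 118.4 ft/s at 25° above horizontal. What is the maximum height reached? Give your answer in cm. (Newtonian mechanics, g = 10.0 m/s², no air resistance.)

v₀ = 118.4 ft/s × 0.3048 = 36.0883 m/s
H = v₀² × sin²(θ) / (2g) = 36.0883² × sin(25°)² / (2 × 10.0) = 1302.37 × 0.178606 / 20.0 = 11.6306 m
H = 11.6306 m / 0.01 = 1163 cm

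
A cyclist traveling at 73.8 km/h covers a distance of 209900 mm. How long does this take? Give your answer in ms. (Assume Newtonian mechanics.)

d = 209900 mm × 0.001 = 209.9 m
v = 73.8 km/h × 0.2777777777777778 = 20.5 m/s
t = d / v = 209.9 / 20.5 = 10.239 s
t = 10.239 s / 0.001 = 10240 ms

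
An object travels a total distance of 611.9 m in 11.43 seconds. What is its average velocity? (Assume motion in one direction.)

v_avg = Δd / Δt = 611.9 / 11.43 = 53.53 m/s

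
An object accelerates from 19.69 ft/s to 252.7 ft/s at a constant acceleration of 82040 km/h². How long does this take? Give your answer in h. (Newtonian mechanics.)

v₀ = 19.69 ft/s × 0.3048 = 6.00151 m/s
v = 252.7 ft/s × 0.3048 = 77.023 m/s
a = 82040 km/h² × 7.716049382716049e-05 = 6.33025 m/s²
t = (v - v₀) / a = (77.023 - 6.00151) / 6.33025 = 11.2194 s
t = 11.2194 s / 3600.0 = 0.003116 h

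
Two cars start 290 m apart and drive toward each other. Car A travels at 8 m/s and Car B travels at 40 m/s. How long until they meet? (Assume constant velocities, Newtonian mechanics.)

Combined speed: v_combined = 8 + 40 = 48 m/s
Time to meet: t = d/v_combined = 290/48 = 6.04 s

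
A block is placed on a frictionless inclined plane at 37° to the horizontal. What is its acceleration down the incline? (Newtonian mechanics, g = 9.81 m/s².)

a = g sin(θ) = 9.81 × sin(37°) = 9.81 × 0.6018 = 5.9 m/s²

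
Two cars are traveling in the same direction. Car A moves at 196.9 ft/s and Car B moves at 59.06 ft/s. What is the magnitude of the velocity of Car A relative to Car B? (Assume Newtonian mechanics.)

v_rel = |v_A - v_B| = |196.9 - 59.06| = 137.84 ft/s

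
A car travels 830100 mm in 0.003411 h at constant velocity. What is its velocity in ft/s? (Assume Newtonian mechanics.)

d = 830100 mm × 0.001 = 830.1 m
t = 0.003411 h × 3600.0 = 12.2796 s
v = d / t = 830.1 / 12.2796 = 67.5999 m/s
v = 67.5999 m/s / 0.3048 = 221.8 ft/s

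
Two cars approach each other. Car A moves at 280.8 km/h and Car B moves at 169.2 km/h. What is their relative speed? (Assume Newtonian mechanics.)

v_rel = v_A + v_B = 280.8 + 169.2 = 450.0 km/h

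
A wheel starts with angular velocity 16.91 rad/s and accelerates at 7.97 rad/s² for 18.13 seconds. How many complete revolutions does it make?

θ = ω₀t + ½αt² = 16.91×18.13 + ½×7.97×18.13² = 1616.4354465 rad
Total revolutions = θ/(2π) = 1616.4354465/(2π) = 257.26
Complete revolutions = ⌊257.26⌋ = 257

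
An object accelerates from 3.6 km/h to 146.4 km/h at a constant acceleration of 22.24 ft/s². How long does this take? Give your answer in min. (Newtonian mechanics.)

v₀ = 3.6 km/h × 0.2777777777777778 = 1.0 m/s
v = 146.4 km/h × 0.2777777777777778 = 40.6667 m/s
a = 22.24 ft/s² × 0.3048 = 6.77875 m/s²
t = (v - v₀) / a = (40.6667 - 1.0) / 6.77875 = 5.85162 s
t = 5.85162 s / 60.0 = 0.09753 min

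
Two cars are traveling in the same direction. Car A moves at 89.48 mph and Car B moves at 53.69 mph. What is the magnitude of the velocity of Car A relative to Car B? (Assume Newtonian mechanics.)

v_rel = |v_A - v_B| = |89.48 - 53.69| = 35.79 mph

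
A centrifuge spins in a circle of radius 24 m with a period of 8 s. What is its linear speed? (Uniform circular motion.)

v = 2πr/T = 2π×24/8 = 18.85 m/s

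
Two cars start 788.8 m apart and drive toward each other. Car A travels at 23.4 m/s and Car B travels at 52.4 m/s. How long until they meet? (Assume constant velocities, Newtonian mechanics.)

Combined speed: v_combined = 23.4 + 52.4 = 75.8 m/s
Time to meet: t = d/v_combined = 788.8/75.8 = 10.41 s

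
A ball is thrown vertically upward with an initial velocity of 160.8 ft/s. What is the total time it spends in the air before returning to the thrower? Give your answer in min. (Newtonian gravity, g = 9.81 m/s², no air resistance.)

v₀ = 160.8 ft/s × 0.3048 = 49.0118 m/s
t_total = 2 × v₀ / g = 2 × 49.0118 / 9.81 = 9.99221 s
t_total = 9.99221 s / 60.0 = 0.1665 min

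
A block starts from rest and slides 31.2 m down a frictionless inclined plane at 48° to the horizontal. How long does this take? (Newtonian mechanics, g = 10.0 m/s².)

a = g sin(θ) = 10.0 × sin(48°) = 7.4314 m/s²
t = √(2d/a) = √(2 × 31.2 / 7.4314) = 2.9 s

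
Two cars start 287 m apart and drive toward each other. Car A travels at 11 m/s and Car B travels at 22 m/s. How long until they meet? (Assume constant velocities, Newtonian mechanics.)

Combined speed: v_combined = 11 + 22 = 33 m/s
Time to meet: t = d/v_combined = 287/33 = 8.7 s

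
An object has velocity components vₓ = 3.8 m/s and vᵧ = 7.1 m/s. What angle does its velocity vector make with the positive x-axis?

θ = arctan(vᵧ/vₓ) = arctan(7.1/3.8) = 61.84°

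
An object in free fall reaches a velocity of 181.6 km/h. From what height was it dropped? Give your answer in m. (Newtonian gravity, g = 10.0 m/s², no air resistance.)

v = 181.6 km/h × 0.2777777777777778 = 50.4444 m/s
h = v² / (2g) = 50.4444² / (2 × 10.0) = 127.2 m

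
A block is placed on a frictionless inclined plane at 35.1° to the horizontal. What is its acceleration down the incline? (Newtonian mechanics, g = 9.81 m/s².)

a = g sin(θ) = 9.81 × sin(35.1°) = 9.81 × 0.575 = 5.64 m/s²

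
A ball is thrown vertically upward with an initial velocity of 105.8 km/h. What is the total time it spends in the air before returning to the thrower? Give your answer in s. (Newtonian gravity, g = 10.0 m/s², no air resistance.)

v₀ = 105.8 km/h × 0.2777777777777778 = 29.3889 m/s
t_total = 2 × v₀ / g = 2 × 29.3889 / 10.0 = 5.878 s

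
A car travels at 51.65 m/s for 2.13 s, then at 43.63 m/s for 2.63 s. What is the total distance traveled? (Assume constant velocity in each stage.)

d₁ = v₁t₁ = 51.65 × 2.13 = 110.0145 m
d₂ = v₂t₂ = 43.63 × 2.63 = 114.7469 m
d_total = 110.0145 + 114.7469 = 224.76 m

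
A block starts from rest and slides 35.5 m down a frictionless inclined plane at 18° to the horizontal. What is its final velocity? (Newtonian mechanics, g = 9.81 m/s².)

a = g sin(θ) = 9.81 × sin(18°) = 3.0315 m/s²
v = √(2ad) = √(2 × 3.0315 × 35.5) = 14.67 m/s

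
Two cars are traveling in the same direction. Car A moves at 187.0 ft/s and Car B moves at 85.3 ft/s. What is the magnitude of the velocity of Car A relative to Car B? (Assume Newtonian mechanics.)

v_rel = |v_A - v_B| = |187.0 - 85.3| = 101.7 ft/s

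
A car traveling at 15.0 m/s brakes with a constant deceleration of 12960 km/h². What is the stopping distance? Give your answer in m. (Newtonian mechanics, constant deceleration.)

a = 12960 km/h² × 7.716049382716049e-05 = 1.0 m/s²
d = v₀² / (2a) = 15.0² / (2 × 1.0) = 225.0 / 2.0 = 112.5 m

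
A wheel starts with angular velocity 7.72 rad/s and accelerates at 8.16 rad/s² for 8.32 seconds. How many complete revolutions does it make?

θ = ω₀t + ½αt² = 7.72×8.32 + ½×8.16×8.32² = 346.657792 rad
Total revolutions = θ/(2π) = 346.657792/(2π) = 55.17
Complete revolutions = ⌊55.17⌋ = 55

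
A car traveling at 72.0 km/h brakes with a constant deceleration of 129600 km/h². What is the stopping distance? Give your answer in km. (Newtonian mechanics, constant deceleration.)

v₀ = 72.0 km/h × 0.2777777777777778 = 20.0 m/s
a = 129600 km/h² × 7.716049382716049e-05 = 10.0 m/s²
d = v₀² / (2a) = 20.0² / (2 × 10.0) = 400.0 / 20.0 = 20.0 m
d = 20.0 m / 1000.0 = 0.02 km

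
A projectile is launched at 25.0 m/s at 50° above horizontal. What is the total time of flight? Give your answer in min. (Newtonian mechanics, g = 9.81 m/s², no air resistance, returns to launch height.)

T = 2 × v₀ × sin(θ) / g = 2 × 25.0 × sin(50°) / 9.81 = 2 × 25.0 × 0.766044 / 9.81 = 3.9044 s
T = 3.9044 s / 60.0 = 0.06507 min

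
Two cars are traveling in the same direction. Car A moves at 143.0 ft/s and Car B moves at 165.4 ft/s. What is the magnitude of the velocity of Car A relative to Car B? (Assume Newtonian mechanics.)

v_rel = |v_A - v_B| = |143.0 - 165.4| = 22.4 ft/s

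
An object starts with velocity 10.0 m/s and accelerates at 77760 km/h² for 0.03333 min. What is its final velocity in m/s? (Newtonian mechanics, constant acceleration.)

a = 77760 km/h² × 7.716049382716049e-05 = 6.0 m/s²
t = 0.03333 min × 60.0 = 1.9998 s
v = v₀ + a × t = 10.0 + 6.0 × 1.9998 = 22.0 m/s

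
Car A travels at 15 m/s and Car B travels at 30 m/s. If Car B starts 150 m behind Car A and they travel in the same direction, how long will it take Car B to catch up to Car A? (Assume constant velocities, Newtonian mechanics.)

Relative speed: v_rel = 30 - 15 = 15 m/s
Time to catch: t = d₀/v_rel = 150/15 = 10.0 s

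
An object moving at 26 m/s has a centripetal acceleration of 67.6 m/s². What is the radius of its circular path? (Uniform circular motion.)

r = v²/a_c = 26²/67.6 = 10.0 m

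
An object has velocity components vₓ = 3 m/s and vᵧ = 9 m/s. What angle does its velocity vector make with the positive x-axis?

θ = arctan(vᵧ/vₓ) = arctan(9/3) = 71.57°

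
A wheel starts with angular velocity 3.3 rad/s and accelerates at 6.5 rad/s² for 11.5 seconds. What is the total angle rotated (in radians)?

θ = ω₀t + ½αt² = 3.3×11.5 + ½×6.5×11.5² = 467.76 rad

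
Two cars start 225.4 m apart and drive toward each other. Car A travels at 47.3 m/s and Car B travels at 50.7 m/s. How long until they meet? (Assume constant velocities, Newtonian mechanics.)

Combined speed: v_combined = 47.3 + 50.7 = 98.0 m/s
Time to meet: t = d/v_combined = 225.4/98.0 = 2.3 s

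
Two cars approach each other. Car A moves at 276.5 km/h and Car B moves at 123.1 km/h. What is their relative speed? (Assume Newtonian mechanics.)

v_rel = v_A + v_B = 276.5 + 123.1 = 399.6 km/h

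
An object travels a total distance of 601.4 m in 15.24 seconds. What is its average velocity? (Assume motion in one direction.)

v_avg = Δd / Δt = 601.4 / 15.24 = 39.46 m/s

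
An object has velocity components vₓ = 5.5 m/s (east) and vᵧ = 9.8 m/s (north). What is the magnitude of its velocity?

|v| = √(vₓ² + vᵧ²) = √(5.5² + 9.8²) = √(126.29) = 11.24 m/s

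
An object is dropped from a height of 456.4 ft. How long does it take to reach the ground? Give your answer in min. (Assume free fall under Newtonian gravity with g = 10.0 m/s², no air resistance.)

h = 456.4 ft × 0.3048 = 139.111 m
t = √(2h/g) = √(2 × 139.111 / 10.0) = 5.27468 s
t = 5.27468 s / 60.0 = 0.08791 min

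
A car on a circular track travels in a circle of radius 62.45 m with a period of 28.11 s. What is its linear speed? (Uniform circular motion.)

v = 2πr/T = 2π×62.45/28.11 = 13.96 m/s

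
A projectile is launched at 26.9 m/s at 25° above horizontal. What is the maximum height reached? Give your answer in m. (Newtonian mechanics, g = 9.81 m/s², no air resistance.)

H = v₀² × sin²(θ) / (2g) = 26.9² × sin(25°)² / (2 × 9.81) = 723.61 × 0.178606 / 19.62 = 6.587 m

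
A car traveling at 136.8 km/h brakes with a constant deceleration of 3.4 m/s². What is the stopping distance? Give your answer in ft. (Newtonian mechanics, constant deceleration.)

v₀ = 136.8 km/h × 0.2777777777777778 = 38.0 m/s
d = v₀² / (2a) = 38.0² / (2 × 3.4) = 1444.0 / 6.8 = 212.353 m
d = 212.353 m / 0.3048 = 696.7 ft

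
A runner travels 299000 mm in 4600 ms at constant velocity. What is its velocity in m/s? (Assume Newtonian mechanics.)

d = 299000 mm × 0.001 = 299.0 m
t = 4600 ms × 0.001 = 4.6 s
v = d / t = 299.0 / 4.6 = 65.0 m/s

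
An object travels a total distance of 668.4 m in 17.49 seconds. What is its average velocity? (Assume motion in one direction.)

v_avg = Δd / Δt = 668.4 / 17.49 = 38.22 m/s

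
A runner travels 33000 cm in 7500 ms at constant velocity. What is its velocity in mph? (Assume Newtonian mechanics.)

d = 33000 cm × 0.01 = 330.0 m
t = 7500 ms × 0.001 = 7.5 s
v = d / t = 330.0 / 7.5 = 44.0 m/s
v = 44.0 m/s / 0.44704 = 98.43 mph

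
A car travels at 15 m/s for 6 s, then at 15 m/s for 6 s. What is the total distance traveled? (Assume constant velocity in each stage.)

d₁ = v₁t₁ = 15 × 6 = 90 m
d₂ = v₂t₂ = 15 × 6 = 90 m
d_total = 90 + 90 = 180 m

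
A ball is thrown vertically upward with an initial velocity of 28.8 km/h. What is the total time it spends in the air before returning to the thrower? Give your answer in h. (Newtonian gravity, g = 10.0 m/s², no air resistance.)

v₀ = 28.8 km/h × 0.2777777777777778 = 8.0 m/s
t_total = 2 × v₀ / g = 2 × 8.0 / 10.0 = 1.6 s
t_total = 1.6 s / 3600.0 = 0.0004444 h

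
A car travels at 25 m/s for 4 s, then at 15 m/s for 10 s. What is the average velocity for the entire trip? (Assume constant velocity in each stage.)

d₁ = v₁t₁ = 25 × 4 = 100 m
d₂ = v₂t₂ = 15 × 10 = 150 m
d_total = 250 m, t_total = 14 s
v_avg = d_total/t_total = 250/14 = 17.86 m/s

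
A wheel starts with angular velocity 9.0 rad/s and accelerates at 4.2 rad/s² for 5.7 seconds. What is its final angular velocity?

ω = ω₀ + αt = 9.0 + 4.2 × 5.7 = 32.94 rad/s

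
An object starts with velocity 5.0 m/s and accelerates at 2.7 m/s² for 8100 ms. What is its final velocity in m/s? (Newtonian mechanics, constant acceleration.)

t = 8100 ms × 0.001 = 8.1 s
v = v₀ + a × t = 5.0 + 2.7 × 8.1 = 26.87 m/s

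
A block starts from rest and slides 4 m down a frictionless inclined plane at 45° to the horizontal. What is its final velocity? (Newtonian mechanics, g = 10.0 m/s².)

a = g sin(θ) = 10.0 × sin(45°) = 7.0711 m/s²
v = √(2ad) = √(2 × 7.0711 × 4) = 7.52 m/s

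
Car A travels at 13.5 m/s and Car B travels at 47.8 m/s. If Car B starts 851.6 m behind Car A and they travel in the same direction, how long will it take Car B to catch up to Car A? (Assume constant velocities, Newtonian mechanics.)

Relative speed: v_rel = 47.8 - 13.5 = 34.3 m/s
Time to catch: t = d₀/v_rel = 851.6/34.3 = 24.83 s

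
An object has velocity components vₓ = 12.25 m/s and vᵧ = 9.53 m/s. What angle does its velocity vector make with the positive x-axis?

θ = arctan(vᵧ/vₓ) = arctan(9.53/12.25) = 37.88°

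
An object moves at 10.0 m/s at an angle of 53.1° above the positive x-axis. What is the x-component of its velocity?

vₓ = v cos(θ) = 10.0 × cos(53.1°) = 6.0 m/s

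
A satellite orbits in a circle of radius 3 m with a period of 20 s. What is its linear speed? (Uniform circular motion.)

v = 2πr/T = 2π×3/20 = 0.94 m/s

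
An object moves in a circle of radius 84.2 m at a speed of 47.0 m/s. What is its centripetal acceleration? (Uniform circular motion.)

a_c = v²/r = 47.0²/84.2 = 2209.0/84.2 = 26.24 m/s²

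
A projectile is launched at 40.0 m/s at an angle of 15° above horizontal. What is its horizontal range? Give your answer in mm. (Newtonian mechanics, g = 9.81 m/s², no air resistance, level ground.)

R = v₀² × sin(2θ) / g = 40.0² × sin(2 × 15°) / 9.81 = 1600.0 × 0.5 / 9.81 = 81.5494 m
R = 81.5494 m / 0.001 = 81550 mm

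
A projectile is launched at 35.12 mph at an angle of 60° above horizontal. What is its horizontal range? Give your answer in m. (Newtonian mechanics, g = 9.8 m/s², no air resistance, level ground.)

v₀ = 35.12 mph × 0.44704 = 15.7 m/s
R = v₀² × sin(2θ) / g = 15.7² × sin(2 × 60°) / 9.8 = 246.49 × 0.866025 / 9.8 = 21.78 m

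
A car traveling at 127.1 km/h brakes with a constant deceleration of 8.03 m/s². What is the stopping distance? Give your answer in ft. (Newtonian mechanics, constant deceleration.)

v₀ = 127.1 km/h × 0.2777777777777778 = 35.3056 m/s
d = v₀² / (2a) = 35.3056² / (2 × 8.03) = 1246.49 / 16.06 = 77.6146 m
d = 77.6146 m / 0.3048 = 254.6 ft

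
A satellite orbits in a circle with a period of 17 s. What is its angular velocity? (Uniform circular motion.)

ω = 2π/T = 2π/17 = 0.3696 rad/s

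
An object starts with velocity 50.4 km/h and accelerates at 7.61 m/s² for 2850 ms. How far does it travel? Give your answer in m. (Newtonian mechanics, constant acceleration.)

v₀ = 50.4 km/h × 0.2777777777777778 = 14.0 m/s
t = 2850 ms × 0.001 = 2.85 s
d = v₀ × t + ½ × a × t² = 14.0 × 2.85 + 0.5 × 7.61 × 2.85² = 70.81 m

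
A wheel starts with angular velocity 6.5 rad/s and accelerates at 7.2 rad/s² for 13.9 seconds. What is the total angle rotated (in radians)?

θ = ω₀t + ½αt² = 6.5×13.9 + ½×7.2×13.9² = 785.91 rad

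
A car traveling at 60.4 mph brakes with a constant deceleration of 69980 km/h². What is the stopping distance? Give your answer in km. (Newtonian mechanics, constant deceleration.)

v₀ = 60.4 mph × 0.44704 = 27.0012 m/s
a = 69980 km/h² × 7.716049382716049e-05 = 5.39969 m/s²
d = v₀² / (2a) = 27.0012² / (2 × 5.39969) = 729.065 / 10.7994 = 67.5098 m
d = 67.5098 m / 1000.0 = 0.06751 km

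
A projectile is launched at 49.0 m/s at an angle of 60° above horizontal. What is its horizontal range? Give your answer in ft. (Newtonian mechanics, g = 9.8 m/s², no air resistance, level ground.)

R = v₀² × sin(2θ) / g = 49.0² × sin(2 × 60°) / 9.8 = 2401.0 × 0.866025 / 9.8 = 212.176 m
R = 212.176 m / 0.3048 = 696.1 ft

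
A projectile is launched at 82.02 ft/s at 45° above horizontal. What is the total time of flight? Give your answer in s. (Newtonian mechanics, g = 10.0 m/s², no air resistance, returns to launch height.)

v₀ = 82.02 ft/s × 0.3048 = 24.9997 m/s
T = 2 × v₀ × sin(θ) / g = 2 × 24.9997 × sin(45°) / 10.0 = 2 × 24.9997 × 0.707107 / 10.0 = 3.535 s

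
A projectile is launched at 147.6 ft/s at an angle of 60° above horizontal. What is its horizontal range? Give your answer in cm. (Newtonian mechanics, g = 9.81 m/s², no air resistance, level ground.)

v₀ = 147.6 ft/s × 0.3048 = 44.9885 m/s
R = v₀² × sin(2θ) / g = 44.9885² × sin(2 × 60°) / 9.81 = 2023.97 × 0.866025 / 9.81 = 178.676 m
R = 178.676 m / 0.01 = 17870 cm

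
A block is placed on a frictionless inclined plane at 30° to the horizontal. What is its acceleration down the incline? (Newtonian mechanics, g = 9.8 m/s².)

a = g sin(θ) = 9.8 × sin(30°) = 9.8 × 0.5 = 4.9 m/s²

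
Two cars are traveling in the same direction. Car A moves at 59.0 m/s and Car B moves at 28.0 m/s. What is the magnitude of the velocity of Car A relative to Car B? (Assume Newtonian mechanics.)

v_rel = |v_A - v_B| = |59.0 - 28.0| = 31.0 m/s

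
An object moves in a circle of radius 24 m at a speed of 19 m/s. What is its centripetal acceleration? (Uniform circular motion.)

a_c = v²/r = 19²/24 = 361/24 = 15.04 m/s²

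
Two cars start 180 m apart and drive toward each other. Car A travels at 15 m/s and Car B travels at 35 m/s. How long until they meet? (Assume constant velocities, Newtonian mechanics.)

Combined speed: v_combined = 15 + 35 = 50 m/s
Time to meet: t = d/v_combined = 180/50 = 3.6 s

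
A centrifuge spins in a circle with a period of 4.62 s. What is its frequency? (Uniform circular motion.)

f = 1/T = 1/4.62 = 0.2165 Hz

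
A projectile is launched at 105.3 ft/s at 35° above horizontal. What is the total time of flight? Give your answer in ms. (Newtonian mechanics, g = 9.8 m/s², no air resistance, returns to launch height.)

v₀ = 105.3 ft/s × 0.3048 = 32.0954 m/s
T = 2 × v₀ × sin(θ) / g = 2 × 32.0954 × sin(35°) / 9.8 = 2 × 32.0954 × 0.573576 / 9.8 = 3.75697 s
T = 3.75697 s / 0.001 = 3757 ms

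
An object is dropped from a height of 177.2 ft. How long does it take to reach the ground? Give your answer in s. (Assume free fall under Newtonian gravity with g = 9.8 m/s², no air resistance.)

h = 177.2 ft × 0.3048 = 54.0106 m
t = √(2h/g) = √(2 × 54.0106 / 9.8) = 3.32 s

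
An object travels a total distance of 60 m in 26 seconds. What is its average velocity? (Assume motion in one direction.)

v_avg = Δd / Δt = 60 / 26 = 2.31 m/s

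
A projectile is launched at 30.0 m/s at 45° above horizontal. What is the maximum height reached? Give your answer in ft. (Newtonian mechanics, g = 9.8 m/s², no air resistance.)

H = v₀² × sin²(θ) / (2g) = 30.0² × sin(45°)² / (2 × 9.8) = 900.0 × 0.5 / 19.6 = 22.9592 m
H = 22.9592 m / 0.3048 = 75.33 ft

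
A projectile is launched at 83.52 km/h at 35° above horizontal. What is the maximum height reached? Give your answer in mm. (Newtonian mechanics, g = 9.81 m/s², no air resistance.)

v₀ = 83.52 km/h × 0.2777777777777778 = 23.2 m/s
H = v₀² × sin²(θ) / (2g) = 23.2² × sin(35°)² / (2 × 9.81) = 538.24 × 0.32899 / 19.62 = 9.02526 m
H = 9.02526 m / 0.001 = 9025 mm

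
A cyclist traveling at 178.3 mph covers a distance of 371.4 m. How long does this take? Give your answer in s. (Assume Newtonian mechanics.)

v = 178.3 mph × 0.44704 = 79.7072 m/s
t = d / v = 371.4 / 79.7072 = 4.66 s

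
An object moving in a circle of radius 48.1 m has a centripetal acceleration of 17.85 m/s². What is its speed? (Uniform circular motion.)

v = √(a_c × r) = √(17.85 × 48.1) = 29.3 m/s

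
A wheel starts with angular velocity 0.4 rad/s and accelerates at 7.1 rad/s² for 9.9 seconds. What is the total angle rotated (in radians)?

θ = ω₀t + ½αt² = 0.4×9.9 + ½×7.1×9.9² = 351.9 rad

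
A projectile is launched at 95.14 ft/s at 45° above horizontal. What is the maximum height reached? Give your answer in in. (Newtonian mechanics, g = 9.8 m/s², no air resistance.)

v₀ = 95.14 ft/s × 0.3048 = 28.9987 m/s
H = v₀² × sin²(θ) / (2g) = 28.9987² × sin(45°)² / (2 × 9.8) = 840.925 × 0.5 / 19.6 = 21.4522 m
H = 21.4522 m / 0.0254 = 844.6 in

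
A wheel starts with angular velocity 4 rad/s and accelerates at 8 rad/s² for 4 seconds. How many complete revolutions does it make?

θ = ω₀t + ½αt² = 4×4 + ½×8×4² = 80.0 rad
Total revolutions = θ/(2π) = 80.0/(2π) = 12.73
Complete revolutions = ⌊12.73⌋ = 12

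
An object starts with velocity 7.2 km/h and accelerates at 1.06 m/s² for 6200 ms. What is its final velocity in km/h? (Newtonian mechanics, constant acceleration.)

v₀ = 7.2 km/h × 0.2777777777777778 = 2.0 m/s
t = 6200 ms × 0.001 = 6.2 s
v = v₀ + a × t = 2.0 + 1.06 × 6.2 = 8.572 m/s
v = 8.572 m/s / 0.2777777777777778 = 30.86 km/h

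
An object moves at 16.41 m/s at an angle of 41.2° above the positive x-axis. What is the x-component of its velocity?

vₓ = v cos(θ) = 16.41 × cos(41.2°) = 12.35 m/s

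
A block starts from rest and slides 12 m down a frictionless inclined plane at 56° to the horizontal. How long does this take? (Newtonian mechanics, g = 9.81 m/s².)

a = g sin(θ) = 9.81 × sin(56°) = 8.1329 m/s²
t = √(2d/a) = √(2 × 12 / 8.1329) = 1.72 s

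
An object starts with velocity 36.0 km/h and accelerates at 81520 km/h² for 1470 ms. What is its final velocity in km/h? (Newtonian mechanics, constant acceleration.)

v₀ = 36.0 km/h × 0.2777777777777778 = 10.0 m/s
a = 81520 km/h² × 7.716049382716049e-05 = 6.29012 m/s²
t = 1470 ms × 0.001 = 1.47 s
v = v₀ + a × t = 10.0 + 6.29012 × 1.47 = 19.2465 m/s
v = 19.2465 m/s / 0.2777777777777778 = 69.29 km/h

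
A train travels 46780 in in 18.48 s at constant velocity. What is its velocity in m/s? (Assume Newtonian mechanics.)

d = 46780 in × 0.0254 = 1188.21 m
v = d / t = 1188.21 / 18.48 = 64.3 m/s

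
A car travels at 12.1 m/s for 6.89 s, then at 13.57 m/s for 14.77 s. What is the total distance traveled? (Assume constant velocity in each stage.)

d₁ = v₁t₁ = 12.1 × 6.89 = 83.369 m
d₂ = v₂t₂ = 13.57 × 14.77 = 200.4289 m
d_total = 83.369 + 200.4289 = 283.8 m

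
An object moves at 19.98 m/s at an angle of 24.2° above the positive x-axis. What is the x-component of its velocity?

vₓ = v cos(θ) = 19.98 × cos(24.2°) = 18.22 m/s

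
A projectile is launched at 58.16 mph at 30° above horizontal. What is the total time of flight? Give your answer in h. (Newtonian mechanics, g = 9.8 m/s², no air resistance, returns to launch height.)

v₀ = 58.16 mph × 0.44704 = 25.9998 m/s
T = 2 × v₀ × sin(θ) / g = 2 × 25.9998 × sin(30°) / 9.8 = 2 × 25.9998 × 0.5 / 9.8 = 2.65304 s
T = 2.65304 s / 3600.0 = 0.000737 h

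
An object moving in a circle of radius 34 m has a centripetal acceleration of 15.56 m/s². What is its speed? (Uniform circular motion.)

v = √(a_c × r) = √(15.56 × 34) = 23.0 m/s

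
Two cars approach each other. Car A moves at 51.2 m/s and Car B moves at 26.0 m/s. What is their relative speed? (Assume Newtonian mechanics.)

v_rel = v_A + v_B = 51.2 + 26.0 = 77.2 m/s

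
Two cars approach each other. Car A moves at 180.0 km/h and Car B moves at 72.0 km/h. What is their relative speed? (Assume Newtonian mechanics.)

v_rel = v_A + v_B = 180.0 + 72.0 = 252.0 km/h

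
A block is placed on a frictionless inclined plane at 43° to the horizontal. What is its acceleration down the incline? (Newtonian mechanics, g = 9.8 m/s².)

a = g sin(θ) = 9.8 × sin(43°) = 9.8 × 0.682 = 6.68 m/s²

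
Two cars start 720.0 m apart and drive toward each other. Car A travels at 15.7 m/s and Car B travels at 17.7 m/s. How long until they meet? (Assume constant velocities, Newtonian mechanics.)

Combined speed: v_combined = 15.7 + 17.7 = 33.4 m/s
Time to meet: t = d/v_combined = 720.0/33.4 = 21.56 s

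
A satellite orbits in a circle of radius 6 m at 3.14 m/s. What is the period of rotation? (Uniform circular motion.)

T = 2πr/v = 2π×6/3.14 = 12.01 s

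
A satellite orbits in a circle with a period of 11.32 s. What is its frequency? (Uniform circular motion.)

f = 1/T = 1/11.32 = 0.0883 Hz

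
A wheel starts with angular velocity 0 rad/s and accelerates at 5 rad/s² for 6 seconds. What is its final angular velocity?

ω = ω₀ + αt = 0 + 5 × 6 = 30 rad/s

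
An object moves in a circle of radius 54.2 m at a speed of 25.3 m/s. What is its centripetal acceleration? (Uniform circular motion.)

a_c = v²/r = 25.3²/54.2 = 640.09/54.2 = 11.81 m/s²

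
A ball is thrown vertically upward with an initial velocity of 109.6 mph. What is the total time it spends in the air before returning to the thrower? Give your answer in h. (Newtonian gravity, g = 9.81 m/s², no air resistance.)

v₀ = 109.6 mph × 0.44704 = 48.9956 m/s
t_total = 2 × v₀ / g = 2 × 48.9956 / 9.81 = 9.98891 s
t_total = 9.98891 s / 3600.0 = 0.002775 h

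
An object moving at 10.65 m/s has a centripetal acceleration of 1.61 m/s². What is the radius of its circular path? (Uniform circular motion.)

r = v²/a_c = 10.65²/1.61 = 70.45 m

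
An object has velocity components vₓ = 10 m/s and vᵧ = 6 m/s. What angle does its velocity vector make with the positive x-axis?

θ = arctan(vᵧ/vₓ) = arctan(6/10) = 30.96°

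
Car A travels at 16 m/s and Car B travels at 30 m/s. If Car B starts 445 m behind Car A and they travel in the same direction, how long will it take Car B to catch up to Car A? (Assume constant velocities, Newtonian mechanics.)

Relative speed: v_rel = 30 - 16 = 14 m/s
Time to catch: t = d₀/v_rel = 445/14 = 31.79 s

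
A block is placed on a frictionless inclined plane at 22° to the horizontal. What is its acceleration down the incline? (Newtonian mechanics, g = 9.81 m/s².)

a = g sin(θ) = 9.81 × sin(22°) = 9.81 × 0.3746 = 3.67 m/s²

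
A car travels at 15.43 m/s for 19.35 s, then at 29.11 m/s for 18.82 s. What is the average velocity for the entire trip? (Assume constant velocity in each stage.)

d₁ = v₁t₁ = 15.43 × 19.35 = 298.5705 m
d₂ = v₂t₂ = 29.11 × 18.82 = 547.8502 m
d_total = 846.4207 m, t_total = 38.17 s
v_avg = d_total/t_total = 846.4207/38.17 = 22.18 m/s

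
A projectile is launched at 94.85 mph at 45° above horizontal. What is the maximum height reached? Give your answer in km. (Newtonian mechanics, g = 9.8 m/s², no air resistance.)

v₀ = 94.85 mph × 0.44704 = 42.4017 m/s
H = v₀² × sin²(θ) / (2g) = 42.4017² × sin(45°)² / (2 × 9.8) = 1797.9 × 0.5 / 19.6 = 45.8648 m
H = 45.8648 m / 1000.0 = 0.04586 km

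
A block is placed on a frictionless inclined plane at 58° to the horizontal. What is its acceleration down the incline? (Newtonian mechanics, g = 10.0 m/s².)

a = g sin(θ) = 10.0 × sin(58°) = 10.0 × 0.848 = 8.48 m/s²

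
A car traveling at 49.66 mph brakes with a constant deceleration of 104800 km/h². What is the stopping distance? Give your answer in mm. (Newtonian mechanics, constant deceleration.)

v₀ = 49.66 mph × 0.44704 = 22.2 m/s
a = 104800 km/h² × 7.716049382716049e-05 = 8.08642 m/s²
d = v₀² / (2a) = 22.2² / (2 × 8.08642) = 492.84 / 16.1728 = 30.4734 m
d = 30.4734 m / 0.001 = 30470 mm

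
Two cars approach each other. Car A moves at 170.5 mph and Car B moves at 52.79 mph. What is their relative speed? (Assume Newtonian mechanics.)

v_rel = v_A + v_B = 170.5 + 52.79 = 223.29 mph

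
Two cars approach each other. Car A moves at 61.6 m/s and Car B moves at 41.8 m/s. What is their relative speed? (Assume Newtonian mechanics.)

v_rel = v_A + v_B = 61.6 + 41.8 = 103.4 m/s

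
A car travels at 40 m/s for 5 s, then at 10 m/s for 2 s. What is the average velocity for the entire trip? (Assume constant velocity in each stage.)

d₁ = v₁t₁ = 40 × 5 = 200 m
d₂ = v₂t₂ = 10 × 2 = 20 m
d_total = 220 m, t_total = 7 s
v_avg = d_total/t_total = 220/7 = 31.43 m/s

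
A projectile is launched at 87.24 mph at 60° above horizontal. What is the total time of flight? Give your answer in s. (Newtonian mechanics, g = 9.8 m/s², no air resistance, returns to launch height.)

v₀ = 87.24 mph × 0.44704 = 38.9998 m/s
T = 2 × v₀ × sin(θ) / g = 2 × 38.9998 × sin(60°) / 9.8 = 2 × 38.9998 × 0.866025 / 9.8 = 6.893 s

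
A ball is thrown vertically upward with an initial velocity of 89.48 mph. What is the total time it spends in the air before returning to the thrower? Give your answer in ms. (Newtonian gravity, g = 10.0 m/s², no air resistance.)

v₀ = 89.48 mph × 0.44704 = 40.0011 m/s
t_total = 2 × v₀ / g = 2 × 40.0011 / 10.0 = 8.00022 s
t_total = 8.00022 s / 0.001 = 8000 ms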